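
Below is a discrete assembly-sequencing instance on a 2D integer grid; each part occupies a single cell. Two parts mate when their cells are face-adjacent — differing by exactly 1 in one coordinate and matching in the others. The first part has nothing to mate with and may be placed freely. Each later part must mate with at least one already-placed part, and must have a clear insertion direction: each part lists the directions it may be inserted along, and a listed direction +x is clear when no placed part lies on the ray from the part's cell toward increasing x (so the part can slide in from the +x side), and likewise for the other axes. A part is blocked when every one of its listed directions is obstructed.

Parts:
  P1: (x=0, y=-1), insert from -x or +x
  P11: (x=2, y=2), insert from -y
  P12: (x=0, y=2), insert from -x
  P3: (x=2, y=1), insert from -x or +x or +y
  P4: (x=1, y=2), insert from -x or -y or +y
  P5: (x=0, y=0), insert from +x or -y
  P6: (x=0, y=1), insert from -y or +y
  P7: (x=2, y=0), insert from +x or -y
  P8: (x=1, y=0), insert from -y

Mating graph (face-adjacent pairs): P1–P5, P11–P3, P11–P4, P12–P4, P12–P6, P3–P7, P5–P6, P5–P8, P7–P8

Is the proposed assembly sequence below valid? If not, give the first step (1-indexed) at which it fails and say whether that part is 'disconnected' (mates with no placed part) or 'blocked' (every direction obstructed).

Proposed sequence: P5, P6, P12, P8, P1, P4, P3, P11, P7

Invalid at step 7 (disconnected)

1. P5@(0, 0) [+x clear] — {P5}
2. P6@(0, 1) [+y clear] — {P5, P6}
3. P12@(0, 2) [-x clear] — {P12, P5, P6}
4. P8@(1, 0) [-y clear] — {P12, P5, P6, P8}
5. P1@(0, -1) [-x clear] — {P1, P12, P5, P6, P8}
6. P4@(1, 2) [+y clear] — {P1, P12, P4, P5, P6, P8}
7. P3@(2, 1) — no placed neighbour ⇒ disconnected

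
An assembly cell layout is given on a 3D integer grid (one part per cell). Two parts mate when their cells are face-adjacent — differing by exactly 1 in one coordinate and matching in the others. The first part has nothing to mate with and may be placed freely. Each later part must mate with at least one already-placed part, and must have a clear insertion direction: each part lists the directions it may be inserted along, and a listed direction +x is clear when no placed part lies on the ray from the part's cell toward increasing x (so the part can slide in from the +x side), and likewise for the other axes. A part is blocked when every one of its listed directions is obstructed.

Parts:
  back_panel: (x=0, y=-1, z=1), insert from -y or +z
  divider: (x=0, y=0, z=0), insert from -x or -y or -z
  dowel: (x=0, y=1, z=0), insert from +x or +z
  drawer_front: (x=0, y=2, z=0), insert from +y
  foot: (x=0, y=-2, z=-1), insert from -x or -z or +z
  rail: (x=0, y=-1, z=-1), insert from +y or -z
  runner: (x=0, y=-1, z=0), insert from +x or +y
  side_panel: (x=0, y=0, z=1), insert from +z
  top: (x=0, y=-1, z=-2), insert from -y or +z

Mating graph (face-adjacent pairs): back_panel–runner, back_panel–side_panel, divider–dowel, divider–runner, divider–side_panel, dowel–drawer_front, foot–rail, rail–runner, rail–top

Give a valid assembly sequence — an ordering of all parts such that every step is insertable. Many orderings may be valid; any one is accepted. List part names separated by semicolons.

drawer_front; dowel; divider; runner; back_panel; side_panel; rail; foot; top

1. drawer_front@(0, 2, 0) [+y clear] — {drawer_front}
2. dowel@(0, 1, 0) [+x clear] — {dowel, drawer_front}
3. divider@(0, 0, 0) [-x clear] — {divider, dowel, drawer_front}
4. runner@(0, -1, 0) [+x clear] — {divider, dowel, drawer_front, runner}
5. back_panel@(0, -1, 1) [-y clear] — {back_panel, divider, dowel, drawer_front, runner}
6. side_panel@(0, 0, 1) [+z clear] — {back_panel, divider, dowel, drawer_front, runner, side_panel}
7. rail@(0, -1, -1) [+y clear] — {back_panel, divider, dowel, drawer_front, rail, runner, side_panel}
8. foot@(0, -2, -1) [-x clear] — {back_panel, divider, dowel, drawer_front, foot, rail, runner, side_panel}
9. top@(0, -1, -2) [-y clear] — {back_panel, divider, dowel, drawer_front, foot, rail, runner, side_panel, top}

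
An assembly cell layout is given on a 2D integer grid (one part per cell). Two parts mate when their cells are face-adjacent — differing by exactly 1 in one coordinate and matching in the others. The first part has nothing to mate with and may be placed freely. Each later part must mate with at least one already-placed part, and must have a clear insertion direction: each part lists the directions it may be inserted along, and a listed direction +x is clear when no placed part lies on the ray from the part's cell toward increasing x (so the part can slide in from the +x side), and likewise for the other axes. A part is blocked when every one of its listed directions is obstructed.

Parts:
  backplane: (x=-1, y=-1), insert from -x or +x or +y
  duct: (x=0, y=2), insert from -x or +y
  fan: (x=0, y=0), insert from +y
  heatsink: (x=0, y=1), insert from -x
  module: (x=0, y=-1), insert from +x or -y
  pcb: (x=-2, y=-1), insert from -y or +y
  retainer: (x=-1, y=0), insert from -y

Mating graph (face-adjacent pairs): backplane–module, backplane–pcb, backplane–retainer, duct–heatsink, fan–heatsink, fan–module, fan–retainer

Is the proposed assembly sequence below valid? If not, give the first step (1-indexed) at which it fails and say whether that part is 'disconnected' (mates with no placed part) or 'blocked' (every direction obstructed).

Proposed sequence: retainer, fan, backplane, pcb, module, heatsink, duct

Valid

1. retainer@(-1, 0) [-y clear] — {retainer}
2. fan@(0, 0) [+y clear] — {fan, retainer}
3. backplane@(-1, -1) [-x clear] — {backplane, fan, retainer}
4. pcb@(-2, -1) [-y clear] — {backplane, fan, pcb, retainer}
5. module@(0, -1) [+x clear] — {backplane, fan, module, pcb, retainer}
6. heatsink@(0, 1) [-x clear] — {backplane, fan, heatsink, module, pcb, retainer}
7. duct@(0, 2) [-x clear] — {backplane, duct, fan, heatsink, module, pcb, retainer}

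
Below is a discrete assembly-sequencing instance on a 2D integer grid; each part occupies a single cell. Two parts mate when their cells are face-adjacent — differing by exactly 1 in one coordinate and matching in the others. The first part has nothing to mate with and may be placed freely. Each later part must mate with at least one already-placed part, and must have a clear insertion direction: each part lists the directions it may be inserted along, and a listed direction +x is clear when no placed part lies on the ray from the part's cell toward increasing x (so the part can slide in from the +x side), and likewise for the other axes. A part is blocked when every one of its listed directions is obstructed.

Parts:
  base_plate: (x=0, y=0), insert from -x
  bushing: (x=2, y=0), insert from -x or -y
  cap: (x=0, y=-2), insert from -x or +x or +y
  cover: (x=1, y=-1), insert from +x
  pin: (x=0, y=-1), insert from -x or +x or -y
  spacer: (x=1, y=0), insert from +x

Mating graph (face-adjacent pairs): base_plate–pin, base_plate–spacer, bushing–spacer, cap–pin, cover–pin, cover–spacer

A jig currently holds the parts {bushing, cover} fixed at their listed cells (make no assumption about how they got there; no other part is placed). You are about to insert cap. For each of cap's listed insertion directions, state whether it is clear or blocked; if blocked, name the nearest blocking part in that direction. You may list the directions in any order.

+x: clear; +y: clear; -x: clear

-x: ray from cap(0, -2) has no placed part ⇒ clear
+x: ray from cap(0, -2) has no placed part ⇒ clear
+y: ray from cap(0, -2) has no placed part ⇒ clear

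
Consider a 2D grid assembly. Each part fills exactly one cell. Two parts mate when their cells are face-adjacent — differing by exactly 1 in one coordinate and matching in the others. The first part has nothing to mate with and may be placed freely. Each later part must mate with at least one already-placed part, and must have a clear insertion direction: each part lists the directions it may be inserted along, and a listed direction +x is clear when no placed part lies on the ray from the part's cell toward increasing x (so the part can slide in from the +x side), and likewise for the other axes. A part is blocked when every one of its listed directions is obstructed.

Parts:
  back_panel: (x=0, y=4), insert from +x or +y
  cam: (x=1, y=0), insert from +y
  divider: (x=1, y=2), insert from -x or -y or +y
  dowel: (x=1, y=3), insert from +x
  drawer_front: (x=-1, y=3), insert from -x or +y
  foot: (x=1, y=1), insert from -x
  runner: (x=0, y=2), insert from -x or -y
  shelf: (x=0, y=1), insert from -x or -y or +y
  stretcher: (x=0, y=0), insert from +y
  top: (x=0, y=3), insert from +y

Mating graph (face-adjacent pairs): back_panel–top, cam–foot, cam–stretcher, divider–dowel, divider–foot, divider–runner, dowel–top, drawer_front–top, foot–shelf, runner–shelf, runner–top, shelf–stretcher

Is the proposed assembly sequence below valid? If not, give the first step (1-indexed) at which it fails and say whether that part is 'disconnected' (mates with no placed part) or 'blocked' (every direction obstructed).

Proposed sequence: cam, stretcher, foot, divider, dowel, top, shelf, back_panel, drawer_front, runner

1. cam@(1, 0) [+y clear] — {cam}
2. stretcher@(0, 0) [+y clear] — {cam, stretcher}
3. foot@(1, 1) [-x clear] — {cam, foot, stretcher}
4. divider@(1, 2) [-x clear] — {cam, divider, foot, stretcher}
5. dowel@(1, 3) [+x clear] — {cam, divider, dowel, foot, stretcher}
6. top@(0, 3) [+y clear] — {cam, divider, dowel, foot, stretcher, top}
7. shelf@(0, 1) [-x clear] — {cam, divider, dowel, foot, shelf, stretcher, top}
8. back_panel@(0, 4) [+x clear] — {back_panel, cam, divider, dowel, foot, shelf, stretcher, top}
9. drawer_front@(-1, 3) [-x clear] — {back_panel, cam, divider, dowel, drawer_front, foot, shelf, stretcher, top}
10. runner@(0, 2) [-x clear] — {back_panel, cam, divider, dowel, drawer_front, foot, runner, shelf, stretcher, top}

Valid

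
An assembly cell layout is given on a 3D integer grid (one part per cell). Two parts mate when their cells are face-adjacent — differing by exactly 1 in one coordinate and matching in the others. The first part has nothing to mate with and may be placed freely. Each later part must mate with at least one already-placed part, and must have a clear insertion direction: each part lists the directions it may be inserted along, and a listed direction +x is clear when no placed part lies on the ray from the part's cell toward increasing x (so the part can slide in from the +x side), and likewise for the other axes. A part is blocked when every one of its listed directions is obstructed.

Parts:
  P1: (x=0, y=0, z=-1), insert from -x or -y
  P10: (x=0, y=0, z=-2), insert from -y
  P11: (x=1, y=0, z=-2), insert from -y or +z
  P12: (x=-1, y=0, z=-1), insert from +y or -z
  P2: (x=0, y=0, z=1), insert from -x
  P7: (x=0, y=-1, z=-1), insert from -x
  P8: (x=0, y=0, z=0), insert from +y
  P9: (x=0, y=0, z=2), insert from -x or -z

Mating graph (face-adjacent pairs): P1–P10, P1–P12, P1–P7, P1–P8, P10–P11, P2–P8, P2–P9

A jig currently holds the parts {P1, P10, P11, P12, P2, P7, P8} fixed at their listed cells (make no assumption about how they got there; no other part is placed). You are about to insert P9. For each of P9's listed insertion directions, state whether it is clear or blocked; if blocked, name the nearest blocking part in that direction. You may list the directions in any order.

-x: ray from P9(0, 0, 2) has no placed part ⇒ clear
-z: nearest on ray is P2@(0, 0, 1) ⇒ blocked

-x: clear; -z: blocked by P2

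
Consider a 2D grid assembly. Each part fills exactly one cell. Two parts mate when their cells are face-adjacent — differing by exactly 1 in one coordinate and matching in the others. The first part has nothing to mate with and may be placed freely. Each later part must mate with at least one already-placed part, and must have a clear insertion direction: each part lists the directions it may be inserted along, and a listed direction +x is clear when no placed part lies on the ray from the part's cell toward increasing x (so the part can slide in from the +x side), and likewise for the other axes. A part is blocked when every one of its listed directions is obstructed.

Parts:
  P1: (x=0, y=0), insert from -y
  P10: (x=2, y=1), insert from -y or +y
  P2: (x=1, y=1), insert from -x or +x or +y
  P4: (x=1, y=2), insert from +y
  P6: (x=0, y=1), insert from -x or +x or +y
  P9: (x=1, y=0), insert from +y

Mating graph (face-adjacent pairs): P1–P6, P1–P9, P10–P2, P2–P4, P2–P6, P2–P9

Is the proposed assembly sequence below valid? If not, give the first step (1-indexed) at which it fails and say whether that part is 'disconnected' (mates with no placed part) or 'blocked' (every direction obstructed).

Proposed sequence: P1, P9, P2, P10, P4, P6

1. P1@(0, 0) [-y clear] — {P1}
2. P9@(1, 0) [+y clear] — {P1, P9}
3. P2@(1, 1) [-x clear] — {P1, P2, P9}
4. P10@(2, 1) [-y clear] — {P1, P10, P2, P9}
5. P4@(1, 2) [+y clear] — {P1, P10, P2, P4, P9}
6. P6@(0, 1) [-x clear] — {P1, P10, P2, P4, P6, P9}

Valid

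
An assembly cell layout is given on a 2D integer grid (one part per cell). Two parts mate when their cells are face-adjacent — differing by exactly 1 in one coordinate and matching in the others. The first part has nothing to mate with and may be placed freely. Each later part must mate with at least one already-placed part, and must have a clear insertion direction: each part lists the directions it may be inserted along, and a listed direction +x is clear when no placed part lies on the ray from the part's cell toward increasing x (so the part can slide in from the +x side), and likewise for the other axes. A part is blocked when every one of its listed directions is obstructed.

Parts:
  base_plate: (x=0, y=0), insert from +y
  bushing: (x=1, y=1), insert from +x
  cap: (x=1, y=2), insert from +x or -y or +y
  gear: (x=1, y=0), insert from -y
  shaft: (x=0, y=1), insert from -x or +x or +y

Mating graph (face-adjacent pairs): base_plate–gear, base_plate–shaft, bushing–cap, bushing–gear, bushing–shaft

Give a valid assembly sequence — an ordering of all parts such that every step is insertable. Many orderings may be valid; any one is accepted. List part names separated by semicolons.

1. base_plate@(0, 0) [+y clear] — {base_plate}
2. shaft@(0, 1) [-x clear] — {base_plate, shaft}
3. bushing@(1, 1) [+x clear] — {base_plate, bushing, shaft}
4. cap@(1, 2) [+x clear] — {base_plate, bushing, cap, shaft}
5. gear@(1, 0) [-y clear] — {base_plate, bushing, cap, gear, shaft}

base_plate; shaft; bushing; cap; gear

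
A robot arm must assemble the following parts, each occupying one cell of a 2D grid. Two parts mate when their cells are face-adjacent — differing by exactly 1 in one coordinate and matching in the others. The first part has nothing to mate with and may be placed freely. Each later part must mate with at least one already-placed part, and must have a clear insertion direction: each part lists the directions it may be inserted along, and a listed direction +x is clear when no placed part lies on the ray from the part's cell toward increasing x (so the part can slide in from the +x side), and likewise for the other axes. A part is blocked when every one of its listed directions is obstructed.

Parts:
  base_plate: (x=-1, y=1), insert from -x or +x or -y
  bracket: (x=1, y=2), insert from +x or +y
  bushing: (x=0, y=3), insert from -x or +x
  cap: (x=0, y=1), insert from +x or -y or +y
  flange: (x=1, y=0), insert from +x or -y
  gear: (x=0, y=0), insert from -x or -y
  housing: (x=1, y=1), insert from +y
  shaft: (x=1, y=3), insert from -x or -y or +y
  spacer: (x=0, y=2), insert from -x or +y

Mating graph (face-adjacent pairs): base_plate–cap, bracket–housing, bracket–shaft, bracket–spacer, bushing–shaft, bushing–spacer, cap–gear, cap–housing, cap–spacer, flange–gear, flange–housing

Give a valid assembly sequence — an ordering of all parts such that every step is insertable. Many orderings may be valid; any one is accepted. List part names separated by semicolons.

1. cap@(0, 1) [+x clear] — {cap}
2. spacer@(0, 2) [-x clear] — {cap, spacer}
3. bushing@(0, 3) [-x clear] — {bushing, cap, spacer}
4. base_plate@(-1, 1) [-x clear] — {base_plate, bushing, cap, spacer}
5. housing@(1, 1) [+y clear] — {base_plate, bushing, cap, housing, spacer}
6. flange@(1, 0) [+x clear] — {base_plate, bushing, cap, flange, housing, spacer}
7. shaft@(1, 3) [+y clear] — {base_plate, bushing, cap, flange, housing, shaft, spacer}
8. bracket@(1, 2) [+x clear] — {base_plate, bracket, bushing, cap, flange, housing, shaft, spacer}
9. gear@(0, 0) [-x clear] — {base_plate, bracket, bushing, cap, flange, gear, housing, shaft, spacer}

cap; spacer; bushing; base_plate; housing; flange; shaft; bracket; gear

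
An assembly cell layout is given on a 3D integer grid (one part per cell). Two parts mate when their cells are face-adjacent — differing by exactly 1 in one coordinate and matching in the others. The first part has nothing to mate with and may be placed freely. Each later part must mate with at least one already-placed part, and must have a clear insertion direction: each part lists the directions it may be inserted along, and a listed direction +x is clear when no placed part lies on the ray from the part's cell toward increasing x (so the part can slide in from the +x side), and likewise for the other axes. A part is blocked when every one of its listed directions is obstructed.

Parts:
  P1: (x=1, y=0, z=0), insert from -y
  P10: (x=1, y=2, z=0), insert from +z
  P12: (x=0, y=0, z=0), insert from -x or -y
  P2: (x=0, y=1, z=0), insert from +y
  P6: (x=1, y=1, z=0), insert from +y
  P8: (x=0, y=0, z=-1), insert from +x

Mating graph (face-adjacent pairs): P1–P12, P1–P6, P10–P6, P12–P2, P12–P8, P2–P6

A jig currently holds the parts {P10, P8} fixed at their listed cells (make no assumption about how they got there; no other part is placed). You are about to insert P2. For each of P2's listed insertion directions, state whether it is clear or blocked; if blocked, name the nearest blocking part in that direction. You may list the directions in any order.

+y: clear

+y: ray from P2(0, 1, 0) has no placed part ⇒ clear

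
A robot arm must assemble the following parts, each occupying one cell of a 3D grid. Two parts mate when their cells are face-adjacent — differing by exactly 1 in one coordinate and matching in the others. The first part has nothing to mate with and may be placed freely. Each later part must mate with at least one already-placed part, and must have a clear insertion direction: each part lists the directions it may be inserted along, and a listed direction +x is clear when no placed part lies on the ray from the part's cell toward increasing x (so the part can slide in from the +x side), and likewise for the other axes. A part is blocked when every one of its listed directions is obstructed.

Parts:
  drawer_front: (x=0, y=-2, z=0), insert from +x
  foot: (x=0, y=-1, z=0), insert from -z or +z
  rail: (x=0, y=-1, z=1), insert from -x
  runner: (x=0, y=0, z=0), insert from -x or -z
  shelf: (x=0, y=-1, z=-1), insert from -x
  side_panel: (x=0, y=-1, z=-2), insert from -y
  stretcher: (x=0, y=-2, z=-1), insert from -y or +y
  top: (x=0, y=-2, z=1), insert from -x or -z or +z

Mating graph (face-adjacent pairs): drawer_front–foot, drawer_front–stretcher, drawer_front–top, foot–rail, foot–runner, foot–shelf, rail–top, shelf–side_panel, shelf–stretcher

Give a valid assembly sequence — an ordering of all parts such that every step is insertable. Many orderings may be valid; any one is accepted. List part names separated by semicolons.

stretcher; drawer_front; foot; runner; top; shelf; rail; side_panel

1. stretcher@(0, -2, -1) [-y clear] — {stretcher}
2. drawer_front@(0, -2, 0) [+x clear] — {drawer_front, stretcher}
3. foot@(0, -1, 0) [-z clear] — {drawer_front, foot, stretcher}
4. runner@(0, 0, 0) [-x clear] — {drawer_front, foot, runner, stretcher}
5. top@(0, -2, 1) [-x clear] — {drawer_front, foot, runner, stretcher, top}
6. shelf@(0, -1, -1) [-x clear] — {drawer_front, foot, runner, shelf, stretcher, top}
7. rail@(0, -1, 1) [-x clear] — {drawer_front, foot, rail, runner, shelf, stretcher, top}
8. side_panel@(0, -1, -2) [-y clear] — {drawer_front, foot, rail, runner, shelf, side_panel, stretcher, top}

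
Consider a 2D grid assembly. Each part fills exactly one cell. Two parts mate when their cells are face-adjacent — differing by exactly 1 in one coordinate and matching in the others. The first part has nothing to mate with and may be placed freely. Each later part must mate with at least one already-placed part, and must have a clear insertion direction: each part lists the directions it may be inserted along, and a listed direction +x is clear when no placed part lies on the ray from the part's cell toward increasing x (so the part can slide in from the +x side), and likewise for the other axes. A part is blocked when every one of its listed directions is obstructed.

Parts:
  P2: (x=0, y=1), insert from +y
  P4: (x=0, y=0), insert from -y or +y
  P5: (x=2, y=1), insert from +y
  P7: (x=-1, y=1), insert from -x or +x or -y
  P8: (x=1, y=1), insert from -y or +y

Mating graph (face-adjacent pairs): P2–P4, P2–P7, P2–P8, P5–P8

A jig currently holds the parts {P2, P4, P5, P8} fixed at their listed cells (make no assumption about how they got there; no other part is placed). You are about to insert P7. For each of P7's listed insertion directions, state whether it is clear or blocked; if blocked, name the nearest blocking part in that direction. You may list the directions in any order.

-x: ray from P7(-1, 1) has no placed part ⇒ clear
+x: nearest on ray is P2@(0, 1) ⇒ blocked
-y: ray from P7(-1, 1) has no placed part ⇒ clear

+x: blocked by P2; -x: clear; -y: clear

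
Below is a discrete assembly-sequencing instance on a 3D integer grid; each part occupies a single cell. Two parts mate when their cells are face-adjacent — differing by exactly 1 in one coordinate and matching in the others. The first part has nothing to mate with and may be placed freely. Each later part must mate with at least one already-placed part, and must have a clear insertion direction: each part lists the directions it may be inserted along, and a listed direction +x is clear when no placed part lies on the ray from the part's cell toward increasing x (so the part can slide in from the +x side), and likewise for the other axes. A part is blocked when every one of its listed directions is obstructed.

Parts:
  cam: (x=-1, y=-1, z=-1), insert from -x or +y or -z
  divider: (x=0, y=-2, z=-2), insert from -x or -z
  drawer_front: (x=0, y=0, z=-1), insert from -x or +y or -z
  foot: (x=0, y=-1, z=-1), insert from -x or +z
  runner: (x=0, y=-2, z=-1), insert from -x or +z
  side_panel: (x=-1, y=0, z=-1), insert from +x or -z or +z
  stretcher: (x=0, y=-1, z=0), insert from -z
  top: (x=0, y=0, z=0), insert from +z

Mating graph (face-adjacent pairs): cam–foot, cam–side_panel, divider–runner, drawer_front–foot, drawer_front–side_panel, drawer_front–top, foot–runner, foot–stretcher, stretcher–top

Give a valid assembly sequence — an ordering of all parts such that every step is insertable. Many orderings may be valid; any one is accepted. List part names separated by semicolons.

drawer_front; top; stretcher; side_panel; foot; runner; cam; divider

1. drawer_front@(0, 0, -1) [-x clear] — {drawer_front}
2. top@(0, 0, 0) [+z clear] — {drawer_front, top}
3. stretcher@(0, -1, 0) [-z clear] — {drawer_front, stretcher, top}
4. side_panel@(-1, 0, -1) [-z clear] — {drawer_front, side_panel, stretcher, top}
5. foot@(0, -1, -1) [-x clear] — {drawer_front, foot, side_panel, stretcher, top}
6. runner@(0, -2, -1) [-x clear] — {drawer_front, foot, runner, side_panel, stretcher, top}
7. cam@(-1, -1, -1) [-x clear] — {cam, drawer_front, foot, runner, side_panel, stretcher, top}
8. divider@(0, -2, -2) [-x clear] — {cam, divider, drawer_front, foot, runner, side_panel, stretcher, top}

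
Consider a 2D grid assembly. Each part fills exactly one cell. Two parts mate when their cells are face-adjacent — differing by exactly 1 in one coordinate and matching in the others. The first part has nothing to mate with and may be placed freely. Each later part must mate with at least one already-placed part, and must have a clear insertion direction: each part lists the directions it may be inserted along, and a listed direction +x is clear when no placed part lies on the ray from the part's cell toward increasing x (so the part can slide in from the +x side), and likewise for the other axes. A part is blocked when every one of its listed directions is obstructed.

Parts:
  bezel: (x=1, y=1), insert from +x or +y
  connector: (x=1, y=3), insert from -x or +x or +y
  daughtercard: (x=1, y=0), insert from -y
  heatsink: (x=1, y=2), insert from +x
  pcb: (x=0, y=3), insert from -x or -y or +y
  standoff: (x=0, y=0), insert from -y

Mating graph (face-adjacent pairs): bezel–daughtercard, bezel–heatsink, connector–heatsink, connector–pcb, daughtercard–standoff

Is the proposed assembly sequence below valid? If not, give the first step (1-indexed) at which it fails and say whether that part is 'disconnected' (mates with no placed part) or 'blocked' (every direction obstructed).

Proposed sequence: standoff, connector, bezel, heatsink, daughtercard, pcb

Invalid at step 2 (disconnected)

1. standoff@(0, 0) [-y clear] — {standoff}
2. connector@(1, 3) — no placed neighbour ⇒ disconnected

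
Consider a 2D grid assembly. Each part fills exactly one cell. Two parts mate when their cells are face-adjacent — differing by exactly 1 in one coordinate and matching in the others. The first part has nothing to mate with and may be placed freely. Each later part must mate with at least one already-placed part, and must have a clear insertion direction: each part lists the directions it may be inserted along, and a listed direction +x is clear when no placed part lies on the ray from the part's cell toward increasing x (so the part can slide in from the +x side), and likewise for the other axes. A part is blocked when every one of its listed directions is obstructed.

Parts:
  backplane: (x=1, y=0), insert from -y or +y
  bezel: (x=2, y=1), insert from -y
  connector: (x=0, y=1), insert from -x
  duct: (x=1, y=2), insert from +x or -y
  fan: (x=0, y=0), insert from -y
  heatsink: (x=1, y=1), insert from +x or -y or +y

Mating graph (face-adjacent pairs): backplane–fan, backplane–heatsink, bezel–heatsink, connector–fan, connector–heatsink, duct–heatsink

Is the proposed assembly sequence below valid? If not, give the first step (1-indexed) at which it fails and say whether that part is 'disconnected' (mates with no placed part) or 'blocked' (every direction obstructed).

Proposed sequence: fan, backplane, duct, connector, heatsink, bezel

Invalid at step 3 (disconnected)

1. fan@(0, 0) [-y clear] — {fan}
2. backplane@(1, 0) [-y clear] — {backplane, fan}
3. duct@(1, 2) — no placed neighbour ⇒ disconnected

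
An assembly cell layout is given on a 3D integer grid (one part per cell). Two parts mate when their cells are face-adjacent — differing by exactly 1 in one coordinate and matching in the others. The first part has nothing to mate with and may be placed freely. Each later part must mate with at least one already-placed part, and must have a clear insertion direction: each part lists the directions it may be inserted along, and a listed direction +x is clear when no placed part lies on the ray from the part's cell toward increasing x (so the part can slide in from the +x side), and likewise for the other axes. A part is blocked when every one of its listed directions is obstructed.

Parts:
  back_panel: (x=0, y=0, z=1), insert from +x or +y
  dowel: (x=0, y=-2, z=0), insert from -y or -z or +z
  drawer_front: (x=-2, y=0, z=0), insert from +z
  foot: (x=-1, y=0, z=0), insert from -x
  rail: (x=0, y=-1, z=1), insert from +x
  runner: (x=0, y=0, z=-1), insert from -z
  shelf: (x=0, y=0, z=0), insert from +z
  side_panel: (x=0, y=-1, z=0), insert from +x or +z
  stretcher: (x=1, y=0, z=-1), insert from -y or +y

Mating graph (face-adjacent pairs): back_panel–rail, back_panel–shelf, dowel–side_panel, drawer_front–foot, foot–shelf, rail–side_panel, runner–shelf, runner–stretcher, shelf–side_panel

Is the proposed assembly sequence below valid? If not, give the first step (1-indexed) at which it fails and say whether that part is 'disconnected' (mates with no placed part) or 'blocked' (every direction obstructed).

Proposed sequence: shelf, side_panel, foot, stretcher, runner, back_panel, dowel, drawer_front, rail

1. shelf@(0, 0, 0) [+z clear] — {shelf}
2. side_panel@(0, -1, 0) [+x clear] — {shelf, side_panel}
3. foot@(-1, 0, 0) [-x clear] — {foot, shelf, side_panel}
4. stretcher@(1, 0, -1) — no placed neighbour ⇒ disconnected

Invalid at step 4 (disconnected)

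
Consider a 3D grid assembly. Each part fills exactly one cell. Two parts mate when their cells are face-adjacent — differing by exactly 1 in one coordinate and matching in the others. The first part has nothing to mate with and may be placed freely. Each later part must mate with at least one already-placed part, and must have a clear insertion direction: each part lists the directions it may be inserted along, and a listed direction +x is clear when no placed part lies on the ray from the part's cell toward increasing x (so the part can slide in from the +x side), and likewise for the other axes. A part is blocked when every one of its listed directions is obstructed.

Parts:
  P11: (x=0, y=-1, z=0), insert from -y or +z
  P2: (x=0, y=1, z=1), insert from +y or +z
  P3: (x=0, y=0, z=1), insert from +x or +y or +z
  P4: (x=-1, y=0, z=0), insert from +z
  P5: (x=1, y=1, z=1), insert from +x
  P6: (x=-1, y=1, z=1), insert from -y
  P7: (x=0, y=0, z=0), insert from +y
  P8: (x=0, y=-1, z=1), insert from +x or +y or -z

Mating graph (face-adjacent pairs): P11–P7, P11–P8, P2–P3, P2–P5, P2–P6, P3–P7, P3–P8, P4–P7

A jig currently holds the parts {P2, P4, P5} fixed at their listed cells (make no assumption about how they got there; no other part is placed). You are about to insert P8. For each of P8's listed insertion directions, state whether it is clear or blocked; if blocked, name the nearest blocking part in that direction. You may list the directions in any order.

+x: clear; +y: blocked by P2; -z: clear

+x: ray from P8(0, -1, 1) has no placed part ⇒ clear
+y: nearest on ray is P2@(0, 1, 1) ⇒ blocked
-z: ray from P8(0, -1, 1) has no placed part ⇒ clear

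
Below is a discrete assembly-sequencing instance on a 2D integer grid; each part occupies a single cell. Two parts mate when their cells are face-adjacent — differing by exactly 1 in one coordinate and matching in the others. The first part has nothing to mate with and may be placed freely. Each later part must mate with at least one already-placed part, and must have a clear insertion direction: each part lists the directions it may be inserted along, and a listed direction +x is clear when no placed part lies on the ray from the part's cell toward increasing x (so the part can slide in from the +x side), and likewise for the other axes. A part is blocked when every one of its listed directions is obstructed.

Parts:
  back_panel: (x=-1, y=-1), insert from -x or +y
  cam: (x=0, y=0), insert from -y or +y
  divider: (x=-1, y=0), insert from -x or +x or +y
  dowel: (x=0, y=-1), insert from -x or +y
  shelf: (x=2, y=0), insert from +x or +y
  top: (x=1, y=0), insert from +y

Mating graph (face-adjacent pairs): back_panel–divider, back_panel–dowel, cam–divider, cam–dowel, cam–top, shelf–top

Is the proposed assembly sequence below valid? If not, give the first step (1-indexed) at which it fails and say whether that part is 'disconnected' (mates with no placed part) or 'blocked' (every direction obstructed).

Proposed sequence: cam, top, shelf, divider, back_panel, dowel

Invalid at step 6 (blocked)

1. cam@(0, 0) [-y clear] — {cam}
2. top@(1, 0) [+y clear] — {cam, top}
3. shelf@(2, 0) [+x clear] — {cam, shelf, top}
4. divider@(-1, 0) [-x clear] — {cam, divider, shelf, top}
5. back_panel@(-1, -1) [-x clear] — {back_panel, cam, divider, shelf, top}
6. dowel@(0, -1) — -x/+y all obstructed ⇒ blocked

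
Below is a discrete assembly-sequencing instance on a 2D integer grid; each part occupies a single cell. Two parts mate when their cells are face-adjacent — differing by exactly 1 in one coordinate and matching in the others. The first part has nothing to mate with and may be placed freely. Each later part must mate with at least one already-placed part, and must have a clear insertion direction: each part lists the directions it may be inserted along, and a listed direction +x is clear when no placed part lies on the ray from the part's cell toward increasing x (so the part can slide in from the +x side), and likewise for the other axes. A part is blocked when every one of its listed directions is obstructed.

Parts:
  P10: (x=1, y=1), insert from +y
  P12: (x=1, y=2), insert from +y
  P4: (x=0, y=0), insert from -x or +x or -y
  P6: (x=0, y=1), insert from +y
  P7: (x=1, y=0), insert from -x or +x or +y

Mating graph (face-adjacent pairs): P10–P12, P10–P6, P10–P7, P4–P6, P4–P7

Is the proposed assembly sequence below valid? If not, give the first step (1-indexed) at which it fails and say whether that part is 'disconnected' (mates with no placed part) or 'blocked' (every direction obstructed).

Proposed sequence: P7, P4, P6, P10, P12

1. P7@(1, 0) [-x clear] — {P7}
2. P4@(0, 0) [-x clear] — {P4, P7}
3. P6@(0, 1) [+y clear] — {P4, P6, P7}
4. P10@(1, 1) [+y clear] — {P10, P4, P6, P7}
5. P12@(1, 2) [+y clear] — {P10, P12, P4, P6, P7}

Valid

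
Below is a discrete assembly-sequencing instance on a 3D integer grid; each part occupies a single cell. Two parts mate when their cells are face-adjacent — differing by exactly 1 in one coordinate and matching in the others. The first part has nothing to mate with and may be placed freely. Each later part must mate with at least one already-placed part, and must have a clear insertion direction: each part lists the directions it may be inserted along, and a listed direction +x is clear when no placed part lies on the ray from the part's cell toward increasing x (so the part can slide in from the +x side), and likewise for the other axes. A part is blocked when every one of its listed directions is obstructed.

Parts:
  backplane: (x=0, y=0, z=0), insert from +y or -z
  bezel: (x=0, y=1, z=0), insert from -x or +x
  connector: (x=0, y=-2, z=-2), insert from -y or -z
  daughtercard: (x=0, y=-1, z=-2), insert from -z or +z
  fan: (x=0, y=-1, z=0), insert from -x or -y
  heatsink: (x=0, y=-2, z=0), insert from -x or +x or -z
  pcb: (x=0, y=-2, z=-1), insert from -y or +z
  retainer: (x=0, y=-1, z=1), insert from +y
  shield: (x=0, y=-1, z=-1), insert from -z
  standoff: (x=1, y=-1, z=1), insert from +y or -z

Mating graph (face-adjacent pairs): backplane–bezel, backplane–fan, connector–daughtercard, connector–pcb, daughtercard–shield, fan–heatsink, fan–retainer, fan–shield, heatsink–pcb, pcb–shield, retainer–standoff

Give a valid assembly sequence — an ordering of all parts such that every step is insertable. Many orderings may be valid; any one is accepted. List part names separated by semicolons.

bezel; backplane; fan; retainer; shield; pcb; standoff; connector; heatsink; daughtercard

1. bezel@(0, 1, 0) [-x clear] — {bezel}
2. backplane@(0, 0, 0) [-z clear] — {backplane, bezel}
3. fan@(0, -1, 0) [-x clear] — {backplane, bezel, fan}
4. retainer@(0, -1, 1) [+y clear] — {backplane, bezel, fan, retainer}
5. shield@(0, -1, -1) [-z clear] — {backplane, bezel, fan, retainer, shield}
6. pcb@(0, -2, -1) [-y clear] — {backplane, bezel, fan, pcb, retainer, shield}
7. standoff@(1, -1, 1) [+y clear] — {backplane, bezel, fan, pcb, retainer, shield, standoff}
8. connector@(0, -2, -2) [-y clear] — {backplane, bezel, connector, fan, pcb, retainer, shield, standoff}
9. heatsink@(0, -2, 0) [-x clear] — {backplane, bezel, connector, fan, heatsink, pcb, retainer, shield, standoff}
10. daughtercard@(0, -1, -2) [-z clear] — {backplane, bezel, connector, daughtercard, fan, heatsink, pcb, retainer, shield, standoff}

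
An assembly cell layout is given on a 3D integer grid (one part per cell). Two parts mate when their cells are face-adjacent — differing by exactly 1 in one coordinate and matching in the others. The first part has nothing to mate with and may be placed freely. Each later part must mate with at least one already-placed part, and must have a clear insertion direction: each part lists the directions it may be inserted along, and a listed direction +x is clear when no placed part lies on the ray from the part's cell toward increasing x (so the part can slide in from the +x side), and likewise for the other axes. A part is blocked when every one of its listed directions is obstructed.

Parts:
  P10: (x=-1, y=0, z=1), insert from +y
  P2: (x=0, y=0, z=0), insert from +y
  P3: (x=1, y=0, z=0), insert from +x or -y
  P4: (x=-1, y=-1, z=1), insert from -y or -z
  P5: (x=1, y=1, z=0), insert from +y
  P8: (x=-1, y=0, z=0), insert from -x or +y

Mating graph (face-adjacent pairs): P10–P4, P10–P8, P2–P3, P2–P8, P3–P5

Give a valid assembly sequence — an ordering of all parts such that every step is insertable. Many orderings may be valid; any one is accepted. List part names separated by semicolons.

1. P2@(0, 0, 0) [+y clear] — {P2}
2. P3@(1, 0, 0) [+x clear] — {P2, P3}
3. P5@(1, 1, 0) [+y clear] — {P2, P3, P5}
4. P8@(-1, 0, 0) [-x clear] — {P2, P3, P5, P8}
5. P10@(-1, 0, 1) [+y clear] — {P10, P2, P3, P5, P8}
6. P4@(-1, -1, 1) [-y clear] — {P10, P2, P3, P4, P5, P8}

P2; P3; P5; P8; P10; P4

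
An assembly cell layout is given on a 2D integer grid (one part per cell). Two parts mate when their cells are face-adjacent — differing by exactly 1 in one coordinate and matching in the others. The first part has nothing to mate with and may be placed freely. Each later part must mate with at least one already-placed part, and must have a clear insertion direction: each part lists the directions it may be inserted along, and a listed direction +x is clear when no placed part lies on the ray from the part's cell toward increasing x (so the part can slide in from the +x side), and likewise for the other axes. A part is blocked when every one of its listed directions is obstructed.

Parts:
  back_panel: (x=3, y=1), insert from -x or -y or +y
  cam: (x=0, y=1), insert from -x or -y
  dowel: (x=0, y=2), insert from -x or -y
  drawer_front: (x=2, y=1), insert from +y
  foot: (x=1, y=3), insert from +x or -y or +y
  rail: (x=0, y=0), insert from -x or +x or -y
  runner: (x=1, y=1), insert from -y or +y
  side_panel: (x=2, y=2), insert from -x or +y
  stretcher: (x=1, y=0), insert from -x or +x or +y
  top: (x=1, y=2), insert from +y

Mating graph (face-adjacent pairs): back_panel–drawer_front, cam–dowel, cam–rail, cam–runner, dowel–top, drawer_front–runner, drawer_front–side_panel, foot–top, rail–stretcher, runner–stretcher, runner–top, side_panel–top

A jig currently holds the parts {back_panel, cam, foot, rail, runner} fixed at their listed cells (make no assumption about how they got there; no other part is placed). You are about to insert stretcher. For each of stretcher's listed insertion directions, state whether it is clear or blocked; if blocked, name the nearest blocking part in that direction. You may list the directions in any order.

-x: nearest on ray is rail@(0, 0) ⇒ blocked
+x: ray from stretcher(1, 0) has no placed part ⇒ clear
+y: nearest on ray is runner@(1, 1) ⇒ blocked

+x: clear; +y: blocked by runner; -x: blocked by rail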